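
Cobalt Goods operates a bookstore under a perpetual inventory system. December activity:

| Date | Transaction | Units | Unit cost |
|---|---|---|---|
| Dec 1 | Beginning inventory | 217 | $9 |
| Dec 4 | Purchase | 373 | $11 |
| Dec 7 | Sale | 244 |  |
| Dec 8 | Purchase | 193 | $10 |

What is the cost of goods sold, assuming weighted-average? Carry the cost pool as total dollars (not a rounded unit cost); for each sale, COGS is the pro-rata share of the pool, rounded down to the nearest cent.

After Dec 1: 217 on hand, pool $1,953.00 (≈ $9.0000 each)
After Dec 4: 590 on hand, pool $6,056.00 (≈ $10.2644 each)
Dec 7, sell 244: 244/590 × $6,056.00 → $2,504.51
After Dec 8: 539 on hand, pool $5,481.49 (≈ $10.1697 each)
Ending inventory (cost pool remaining) = $5,481.49
Check: goods available $7,986.00 = COGS $2,504.51 + ending $5,481.49

COGS = $2,504.51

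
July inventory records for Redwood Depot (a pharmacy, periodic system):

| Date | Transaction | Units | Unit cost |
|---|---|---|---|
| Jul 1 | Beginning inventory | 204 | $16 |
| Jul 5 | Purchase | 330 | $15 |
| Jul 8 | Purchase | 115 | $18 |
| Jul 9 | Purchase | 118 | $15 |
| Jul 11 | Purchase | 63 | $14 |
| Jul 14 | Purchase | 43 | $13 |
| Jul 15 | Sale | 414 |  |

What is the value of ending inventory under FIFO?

Ending inventory = $7,081

Jul 15, 414 sold [FIFO — oldest first]: 204 @ $16 + 210 @ $15 = $6,414
Ending inventory: 120 @ $15 + 115 @ $18 + 118 @ $15 + 63 @ $14 + 43 @ $13 = $7,081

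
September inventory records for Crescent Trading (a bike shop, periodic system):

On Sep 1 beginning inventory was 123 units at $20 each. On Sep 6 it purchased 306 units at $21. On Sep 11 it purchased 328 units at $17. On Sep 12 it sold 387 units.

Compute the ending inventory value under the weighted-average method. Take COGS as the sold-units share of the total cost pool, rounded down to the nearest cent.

Sep 12, sell 387: 387/757 × $14,462.00 → $7,393.38
Ending inventory (cost pool remaining) = $7,068.62
Check: goods available $14,462.00 = COGS $7,393.38 + ending $7,068.62

Ending inventory = $7,068.62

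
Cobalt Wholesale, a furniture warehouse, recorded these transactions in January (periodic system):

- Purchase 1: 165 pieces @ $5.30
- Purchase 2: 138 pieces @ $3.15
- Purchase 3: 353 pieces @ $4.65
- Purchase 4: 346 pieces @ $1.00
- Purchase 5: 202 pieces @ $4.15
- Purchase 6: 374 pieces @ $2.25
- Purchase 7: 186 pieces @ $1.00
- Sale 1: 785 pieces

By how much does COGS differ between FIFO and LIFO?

FIFO COGS: 165 @ $5.30 + 138 @ $3.15 + 353 @ $4.65 + 129 @ $1.00 = $3,079.65
LIFO COGS: 186 @ $1.00 + 374 @ $2.25 + 202 @ $4.15 + 23 @ $1.00 = $1,888.80
Difference = |$3,079.65 − $1,888.80| = $1,190.85

$1,190.85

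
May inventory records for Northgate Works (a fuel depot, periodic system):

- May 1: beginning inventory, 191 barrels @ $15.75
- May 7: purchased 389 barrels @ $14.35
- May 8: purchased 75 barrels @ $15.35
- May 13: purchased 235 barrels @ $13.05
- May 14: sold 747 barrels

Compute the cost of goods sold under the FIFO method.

COGS = $10,942.25

May 14, 747 sold [FIFO — oldest first]: 191 @ $15.75 + 389 @ $14.35 + 75 @ $15.35 + 92 @ $13.05 = $10,942.25
Ending inventory: 143 @ $13.05 = $1,866.15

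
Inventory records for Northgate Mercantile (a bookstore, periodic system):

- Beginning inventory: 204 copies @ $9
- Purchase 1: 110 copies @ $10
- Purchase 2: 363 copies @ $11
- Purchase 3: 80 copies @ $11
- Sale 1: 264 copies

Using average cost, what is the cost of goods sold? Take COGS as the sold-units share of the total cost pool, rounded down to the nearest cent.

Sale 1, sell 264: 264/757 × $7,809.00 → $2,723.35
Ending inventory (cost pool remaining) = $5,085.65

COGS = $2,723.35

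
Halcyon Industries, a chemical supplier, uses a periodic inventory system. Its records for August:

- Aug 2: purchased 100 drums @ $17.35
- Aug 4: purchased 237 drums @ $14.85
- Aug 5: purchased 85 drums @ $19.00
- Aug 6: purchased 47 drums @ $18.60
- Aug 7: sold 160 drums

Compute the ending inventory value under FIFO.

Ending inventory = $5,117.65

Aug 7, 160 sold [FIFO — oldest first]: 100 @ $17.35 + 60 @ $14.85 = $2,626.00
Ending inventory: 177 @ $14.85 + 85 @ $19.00 + 47 @ $18.60 = $5,117.65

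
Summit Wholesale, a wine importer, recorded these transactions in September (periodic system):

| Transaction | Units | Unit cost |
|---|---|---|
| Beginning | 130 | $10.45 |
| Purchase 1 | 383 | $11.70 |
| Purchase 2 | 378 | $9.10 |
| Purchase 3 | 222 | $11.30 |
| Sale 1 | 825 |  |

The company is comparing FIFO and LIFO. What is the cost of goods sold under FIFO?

FIFO COGS: 130 @ $10.45 + 383 @ $11.70 + 312 @ $9.10 = $8,678.80
LIFO COGS: 222 @ $11.30 + 378 @ $9.10 + 225 @ $11.70 = $8,580.90

COGS = $8,678.80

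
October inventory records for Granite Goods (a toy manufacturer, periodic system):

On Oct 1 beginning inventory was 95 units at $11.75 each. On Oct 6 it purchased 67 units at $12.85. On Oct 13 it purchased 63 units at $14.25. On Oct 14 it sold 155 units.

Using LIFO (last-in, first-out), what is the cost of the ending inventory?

Oct 14, 155 sold [LIFO — newest first]: 63 @ $14.25 + 67 @ $12.85 + 25 @ $11.75 = $2,052.45
Ending inventory: 70 @ $11.75 = $822.50
Check: goods available $2,874.95 = COGS $2,052.45 + ending $822.50

Ending inventory = $822.50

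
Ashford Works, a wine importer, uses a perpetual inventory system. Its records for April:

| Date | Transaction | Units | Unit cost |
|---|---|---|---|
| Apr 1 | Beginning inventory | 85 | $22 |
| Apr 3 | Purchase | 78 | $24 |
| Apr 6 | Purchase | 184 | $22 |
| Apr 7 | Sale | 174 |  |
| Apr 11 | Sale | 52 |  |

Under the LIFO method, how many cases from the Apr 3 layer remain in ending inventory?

36

Apr 7, 174 sold [LIFO — newest first]: 174 @ $22 = $3,828
Apr 11, 52 sold [LIFO — newest first]: 10 @ $22 + 42 @ $24 = $1,228
Total COGS = $3,828 + $1,228 = $5,056
Ending inventory: 85 @ $22 + 36 @ $24 = $2,734
Check: goods available $7,790 = COGS $5,056 + ending $2,734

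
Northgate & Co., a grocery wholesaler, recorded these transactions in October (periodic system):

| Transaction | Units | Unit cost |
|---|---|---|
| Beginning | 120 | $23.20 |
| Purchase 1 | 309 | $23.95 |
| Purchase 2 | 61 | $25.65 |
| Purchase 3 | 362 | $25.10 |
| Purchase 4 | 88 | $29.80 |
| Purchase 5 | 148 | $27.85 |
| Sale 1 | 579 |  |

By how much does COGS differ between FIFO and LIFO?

$1,370.40

FIFO COGS: 120 @ $23.20 + 309 @ $23.95 + 61 @ $25.65 + 89 @ $25.10 = $13,983.10
LIFO COGS: 148 @ $27.85 + 88 @ $29.80 + 343 @ $25.10 = $15,353.50
Difference = |$13,983.10 − $15,353.50| = $1,370.40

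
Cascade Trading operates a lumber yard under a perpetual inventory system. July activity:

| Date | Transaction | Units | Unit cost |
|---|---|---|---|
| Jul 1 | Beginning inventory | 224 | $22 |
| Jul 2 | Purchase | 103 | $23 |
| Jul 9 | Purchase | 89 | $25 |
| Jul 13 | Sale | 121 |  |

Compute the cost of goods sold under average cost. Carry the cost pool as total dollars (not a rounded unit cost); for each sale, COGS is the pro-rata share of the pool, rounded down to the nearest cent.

COGS = $2,769.62

After Jul 1: 224 on hand, pool $4,928.00 (≈ $22.0000 each)
After Jul 2: 327 on hand, pool $7,297.00 (≈ $22.3150 each)
After Jul 9: 416 on hand, pool $9,522.00 (≈ $22.8894 each)
Jul 13, sell 121: 121/416 × $9,522.00 → $2,769.62
Ending inventory (cost pool remaining) = $6,752.38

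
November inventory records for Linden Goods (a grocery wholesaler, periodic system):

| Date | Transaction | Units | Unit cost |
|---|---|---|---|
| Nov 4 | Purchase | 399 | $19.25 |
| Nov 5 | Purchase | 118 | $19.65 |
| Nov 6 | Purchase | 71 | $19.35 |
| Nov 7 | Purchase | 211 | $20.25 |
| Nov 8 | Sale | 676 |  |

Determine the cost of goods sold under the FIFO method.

COGS = $13,155.30

Nov 8, 676 sold [FIFO — oldest first]: 399 @ $19.25 + 118 @ $19.65 + 71 @ $19.35 + 88 @ $20.25 = $13,155.30
Ending inventory: 123 @ $20.25 = $2,490.75
Check: goods available $15,646.05 = COGS $13,155.30 + ending $2,490.75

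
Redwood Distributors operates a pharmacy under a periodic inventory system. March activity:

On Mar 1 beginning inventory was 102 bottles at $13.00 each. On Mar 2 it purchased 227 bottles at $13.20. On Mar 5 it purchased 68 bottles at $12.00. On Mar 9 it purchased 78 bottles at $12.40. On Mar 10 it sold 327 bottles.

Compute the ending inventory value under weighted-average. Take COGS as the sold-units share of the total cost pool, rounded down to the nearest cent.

Mar 10, sell 327: 327/475 × $6,105.60 → $4,203.22
Ending inventory (cost pool remaining) = $1,902.38
Check: goods available $6,105.60 = COGS $4,203.22 + ending $1,902.38

Ending inventory = $1,902.38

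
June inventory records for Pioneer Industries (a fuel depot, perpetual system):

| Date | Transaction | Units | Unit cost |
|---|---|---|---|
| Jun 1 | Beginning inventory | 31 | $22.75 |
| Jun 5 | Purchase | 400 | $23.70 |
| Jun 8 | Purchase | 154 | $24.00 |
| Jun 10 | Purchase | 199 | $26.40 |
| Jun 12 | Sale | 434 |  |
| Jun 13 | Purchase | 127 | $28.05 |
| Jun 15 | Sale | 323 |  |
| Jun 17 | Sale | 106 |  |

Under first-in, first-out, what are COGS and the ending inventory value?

COGS = $21,350.80; ending inventory = $1,346.40

Jun 12, 434 sold [FIFO — oldest first]: 31 @ $22.75 + 400 @ $23.70 + 3 @ $24.00 = $10,257.25
Jun 15, 323 sold [FIFO — oldest first]: 151 @ $24.00 + 172 @ $26.40 = $8,164.80
Jun 17, 106 sold [FIFO — oldest first]: 27 @ $26.40 + 79 @ $28.05 = $2,928.75
Total COGS = $10,257.25 + $8,164.80 + $2,928.75 = $21,350.80
Ending inventory: 48 @ $28.05 = $1,346.40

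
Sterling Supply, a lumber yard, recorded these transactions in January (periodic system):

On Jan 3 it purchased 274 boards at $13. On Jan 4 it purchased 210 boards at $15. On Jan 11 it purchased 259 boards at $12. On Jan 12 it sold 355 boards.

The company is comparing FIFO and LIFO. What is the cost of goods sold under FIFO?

FIFO COGS: 274 @ $13 + 81 @ $15 = $4,777
LIFO COGS: 259 @ $12 + 96 @ $15 = $4,548

COGS = $4,777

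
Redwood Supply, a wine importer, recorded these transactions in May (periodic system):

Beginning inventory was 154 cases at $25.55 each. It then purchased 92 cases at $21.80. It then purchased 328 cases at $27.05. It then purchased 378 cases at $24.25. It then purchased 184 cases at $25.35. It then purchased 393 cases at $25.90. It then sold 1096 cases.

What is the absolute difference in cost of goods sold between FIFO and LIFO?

$194.05

FIFO COGS: 154 @ $25.55 + 92 @ $21.80 + 328 @ $27.05 + 378 @ $24.25 + 144 @ $25.35 = $27,629.60
LIFO COGS: 393 @ $25.90 + 184 @ $25.35 + 378 @ $24.25 + 141 @ $27.05 = $27,823.65
Difference = |$27,629.60 − $27,823.65| = $194.05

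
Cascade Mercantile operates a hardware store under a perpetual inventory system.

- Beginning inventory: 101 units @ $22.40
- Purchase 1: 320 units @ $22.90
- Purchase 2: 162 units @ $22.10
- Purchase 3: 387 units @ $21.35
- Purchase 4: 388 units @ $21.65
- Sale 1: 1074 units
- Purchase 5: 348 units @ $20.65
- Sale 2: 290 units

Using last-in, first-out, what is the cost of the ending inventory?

Ending inventory = $7,650.80

Sale 1 (1074) [LIFO — newest first]: 388 @ $21.65 + 387 @ $21.35 + 162 @ $22.10 + 137 @ $22.90 = $23,380.15
Sale 2 (290) [LIFO — newest first]: 290 @ $20.65 = $5,988.50
Total COGS = $23,380.15 + $5,988.50 = $29,368.65
Ending inventory: 101 @ $22.40 + 183 @ $22.90 + 58 @ $20.65 = $7,650.80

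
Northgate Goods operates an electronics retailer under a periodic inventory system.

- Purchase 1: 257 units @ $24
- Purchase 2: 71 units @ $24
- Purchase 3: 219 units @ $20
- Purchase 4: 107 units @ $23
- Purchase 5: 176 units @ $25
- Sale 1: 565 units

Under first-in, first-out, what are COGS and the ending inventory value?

COGS = $12,666; ending inventory = $6,447

Sale 1 (565) [FIFO — oldest first]: 257 @ $24 + 71 @ $24 + 219 @ $20 + 18 @ $23 = $12,666
Ending inventory: 89 @ $23 + 176 @ $25 = $6,447
Check: goods available $19,113 = COGS $12,666 + ending $6,447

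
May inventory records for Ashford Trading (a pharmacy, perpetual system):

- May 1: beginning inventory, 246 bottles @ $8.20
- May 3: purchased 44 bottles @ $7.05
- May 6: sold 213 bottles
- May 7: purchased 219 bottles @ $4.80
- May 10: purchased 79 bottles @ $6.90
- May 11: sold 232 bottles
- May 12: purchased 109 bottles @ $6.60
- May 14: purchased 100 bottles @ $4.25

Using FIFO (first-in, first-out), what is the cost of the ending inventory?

Ending inventory = $1,996.70

May 6, 213 sold [FIFO — oldest first]: 213 @ $8.20 = $1,746.60
May 11, 232 sold [FIFO — oldest first]: 33 @ $8.20 + 44 @ $7.05 + 155 @ $4.80 = $1,324.80
Total COGS = $1,746.60 + $1,324.80 = $3,071.40
Ending inventory: 64 @ $4.80 + 79 @ $6.90 + 109 @ $6.60 + 100 @ $4.25 = $1,996.70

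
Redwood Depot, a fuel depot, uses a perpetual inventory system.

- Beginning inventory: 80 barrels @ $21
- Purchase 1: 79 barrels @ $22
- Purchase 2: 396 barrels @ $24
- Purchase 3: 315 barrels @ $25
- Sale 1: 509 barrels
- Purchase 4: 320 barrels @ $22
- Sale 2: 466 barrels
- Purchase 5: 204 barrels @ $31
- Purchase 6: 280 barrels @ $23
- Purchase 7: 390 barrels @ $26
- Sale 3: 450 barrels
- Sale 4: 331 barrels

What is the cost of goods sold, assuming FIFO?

Sale 1 (509) [FIFO — oldest first]: 80 @ $21 + 79 @ $22 + 350 @ $24 = $11,818
Sale 2 (466) [FIFO — oldest first]: 46 @ $24 + 315 @ $25 + 105 @ $22 = $11,289
Sale 3 (450) [FIFO — oldest first]: 215 @ $22 + 204 @ $31 + 31 @ $23 = $11,767
Sale 4 (331) [FIFO — oldest first]: 249 @ $23 + 82 @ $26 = $7,859
Total COGS = $11,818 + $11,289 + $11,767 + $7,859 = $42,733
Ending inventory: 308 @ $26 = $8,008

COGS = $42,733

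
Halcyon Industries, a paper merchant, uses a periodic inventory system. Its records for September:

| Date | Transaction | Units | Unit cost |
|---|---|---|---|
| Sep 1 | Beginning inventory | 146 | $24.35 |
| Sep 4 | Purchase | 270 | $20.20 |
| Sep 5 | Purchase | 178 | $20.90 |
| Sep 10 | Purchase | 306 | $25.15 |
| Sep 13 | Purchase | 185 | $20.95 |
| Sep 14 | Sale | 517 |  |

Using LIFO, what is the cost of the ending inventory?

Ending inventory = $12,185.90

Sep 14, 517 sold [LIFO — newest first]: 185 @ $20.95 + 306 @ $25.15 + 26 @ $20.90 = $12,115.05
Ending inventory: 146 @ $24.35 + 270 @ $20.20 + 152 @ $20.90 = $12,185.90
Check: goods available $24,300.95 = COGS $12,115.05 + ending $12,185.90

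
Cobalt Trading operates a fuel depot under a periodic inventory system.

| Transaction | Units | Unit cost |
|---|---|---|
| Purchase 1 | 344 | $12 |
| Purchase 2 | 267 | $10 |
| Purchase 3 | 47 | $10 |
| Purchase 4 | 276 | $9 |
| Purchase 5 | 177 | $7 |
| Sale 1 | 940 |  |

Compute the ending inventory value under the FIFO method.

Sale 1 (940) [FIFO — oldest first]: 344 @ $12 + 267 @ $10 + 47 @ $10 + 276 @ $9 + 6 @ $7 = $9,794
Ending inventory: 171 @ $7 = $1,197

Ending inventory = $1,197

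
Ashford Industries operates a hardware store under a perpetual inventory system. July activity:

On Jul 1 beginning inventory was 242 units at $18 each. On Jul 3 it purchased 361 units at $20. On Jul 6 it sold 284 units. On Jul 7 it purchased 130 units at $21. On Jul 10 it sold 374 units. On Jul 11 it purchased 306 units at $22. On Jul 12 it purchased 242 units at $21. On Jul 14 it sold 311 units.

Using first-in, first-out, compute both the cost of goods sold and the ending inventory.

COGS = $19,498; ending inventory = $6,622

Jul 6, 284 sold [FIFO — oldest first]: 242 @ $18 + 42 @ $20 = $5,196
Jul 10, 374 sold [FIFO — oldest first]: 319 @ $20 + 55 @ $21 = $7,535
Jul 14, 311 sold [FIFO — oldest first]: 75 @ $21 + 236 @ $22 = $6,767
Total COGS = $5,196 + $7,535 + $6,767 = $19,498
Ending inventory: 70 @ $22 + 242 @ $21 = $6,622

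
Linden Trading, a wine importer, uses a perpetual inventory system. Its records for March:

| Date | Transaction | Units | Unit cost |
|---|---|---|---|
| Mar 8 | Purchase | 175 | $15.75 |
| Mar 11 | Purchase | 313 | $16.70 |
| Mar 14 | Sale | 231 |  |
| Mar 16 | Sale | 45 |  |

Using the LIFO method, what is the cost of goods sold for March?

Mar 14, 231 sold [LIFO — newest first]: 231 @ $16.70 = $3,857.70
Mar 16, 45 sold [LIFO — newest first]: 45 @ $16.70 = $751.50
Total COGS = $3,857.70 + $751.50 = $4,609.20
Ending inventory: 175 @ $15.75 + 37 @ $16.70 = $3,374.15

COGS = $4,609.20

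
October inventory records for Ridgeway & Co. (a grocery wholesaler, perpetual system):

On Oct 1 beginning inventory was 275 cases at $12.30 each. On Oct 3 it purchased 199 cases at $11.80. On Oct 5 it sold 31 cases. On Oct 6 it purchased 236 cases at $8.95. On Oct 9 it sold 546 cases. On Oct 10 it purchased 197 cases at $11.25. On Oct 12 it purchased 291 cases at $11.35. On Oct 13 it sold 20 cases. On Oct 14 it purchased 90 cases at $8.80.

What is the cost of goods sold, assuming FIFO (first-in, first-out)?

COGS = $6,831.55

Oct 5, 31 sold [FIFO — oldest first]: 31 @ $12.30 = $381.30
Oct 9, 546 sold [FIFO — oldest first]: 244 @ $12.30 + 199 @ $11.80 + 103 @ $8.95 = $6,271.25
Oct 13, 20 sold [FIFO — oldest first]: 20 @ $8.95 = $179.00
Total COGS = $381.30 + $6,271.25 + $179.00 = $6,831.55
Ending inventory: 113 @ $8.95 + 197 @ $11.25 + 291 @ $11.35 + 90 @ $8.80 = $7,322.45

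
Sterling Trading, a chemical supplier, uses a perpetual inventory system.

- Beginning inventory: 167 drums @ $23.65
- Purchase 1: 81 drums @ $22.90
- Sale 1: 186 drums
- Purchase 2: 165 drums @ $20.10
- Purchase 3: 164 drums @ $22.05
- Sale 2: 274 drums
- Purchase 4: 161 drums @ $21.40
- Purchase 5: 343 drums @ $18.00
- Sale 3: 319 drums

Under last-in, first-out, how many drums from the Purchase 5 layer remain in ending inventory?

Sale 1 (186) [LIFO — newest first]: 81 @ $22.90 + 105 @ $23.65 = $4,338.15
Sale 2 (274) [LIFO — newest first]: 164 @ $22.05 + 110 @ $20.10 = $5,827.20
Sale 3 (319) [LIFO — newest first]: 319 @ $18.00 = $5,742.00
Total COGS = $4,338.15 + $5,827.20 + $5,742.00 = $15,907.35
Ending inventory: 62 @ $23.65 + 55 @ $20.10 + 161 @ $21.40 + 24 @ $18.00 = $6,449.20
Check: goods available $22,356.55 = COGS $15,907.35 + ending $6,449.20

24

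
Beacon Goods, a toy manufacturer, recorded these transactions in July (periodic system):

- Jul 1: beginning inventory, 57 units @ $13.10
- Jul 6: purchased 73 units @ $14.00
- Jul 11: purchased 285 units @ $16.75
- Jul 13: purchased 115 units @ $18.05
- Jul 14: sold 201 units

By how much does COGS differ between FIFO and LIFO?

FIFO COGS: 57 @ $13.10 + 73 @ $14.00 + 71 @ $16.75 = $2,957.95
LIFO COGS: 115 @ $18.05 + 86 @ $16.75 = $3,516.25
Difference = |$2,957.95 − $3,516.25| = $558.30

$558.30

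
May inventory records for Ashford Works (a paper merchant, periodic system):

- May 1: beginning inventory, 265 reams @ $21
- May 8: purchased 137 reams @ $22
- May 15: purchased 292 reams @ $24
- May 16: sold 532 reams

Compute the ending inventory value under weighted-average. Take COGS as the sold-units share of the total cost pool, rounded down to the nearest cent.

May 16, sell 532: 532/694 × $15,587.00 → $11,948.53
Ending inventory (cost pool remaining) = $3,638.47

Ending inventory = $3,638.47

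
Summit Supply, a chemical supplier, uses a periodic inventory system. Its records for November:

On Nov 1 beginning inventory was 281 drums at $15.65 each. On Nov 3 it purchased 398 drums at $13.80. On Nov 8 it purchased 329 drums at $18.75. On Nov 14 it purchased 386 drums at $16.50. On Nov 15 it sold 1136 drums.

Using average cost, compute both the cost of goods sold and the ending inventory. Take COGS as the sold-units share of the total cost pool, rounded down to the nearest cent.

Nov 15, sell 1136: 1136/1394 × $22,427.80 → $18,276.88
Ending inventory (cost pool remaining) = $4,150.92

COGS = $18,276.88; ending inventory = $4,150.92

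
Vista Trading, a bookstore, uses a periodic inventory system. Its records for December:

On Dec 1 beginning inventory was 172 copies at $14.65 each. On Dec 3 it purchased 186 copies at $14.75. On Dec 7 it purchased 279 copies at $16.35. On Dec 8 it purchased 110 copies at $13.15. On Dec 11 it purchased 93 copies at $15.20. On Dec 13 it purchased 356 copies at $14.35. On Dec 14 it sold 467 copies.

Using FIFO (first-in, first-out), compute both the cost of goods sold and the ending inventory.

COGS = $7,045.45; ending inventory = $10,748.20

Dec 14, 467 sold [FIFO — oldest first]: 172 @ $14.65 + 186 @ $14.75 + 109 @ $16.35 = $7,045.45
Ending inventory: 170 @ $16.35 + 110 @ $13.15 + 93 @ $15.20 + 356 @ $14.35 = $10,748.20
Check: goods available $17,793.65 = COGS $7,045.45 + ending $10,748.20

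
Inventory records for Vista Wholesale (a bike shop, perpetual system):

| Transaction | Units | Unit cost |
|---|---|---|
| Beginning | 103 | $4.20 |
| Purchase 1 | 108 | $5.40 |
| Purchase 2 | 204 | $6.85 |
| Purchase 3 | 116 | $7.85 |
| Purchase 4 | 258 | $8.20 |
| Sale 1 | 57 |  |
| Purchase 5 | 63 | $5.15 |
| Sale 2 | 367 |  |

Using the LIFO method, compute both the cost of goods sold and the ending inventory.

Sale 1 (57) [LIFO — newest first]: 57 @ $8.20 = $467.40
Sale 2 (367) [LIFO — newest first]: 63 @ $5.15 + 201 @ $8.20 + 103 @ $7.85 = $2,781.20
Total COGS = $467.40 + $2,781.20 = $3,248.60
Ending inventory: 103 @ $4.20 + 108 @ $5.40 + 204 @ $6.85 + 13 @ $7.85 = $2,515.25

COGS = $3,248.60; ending inventory = $2,515.25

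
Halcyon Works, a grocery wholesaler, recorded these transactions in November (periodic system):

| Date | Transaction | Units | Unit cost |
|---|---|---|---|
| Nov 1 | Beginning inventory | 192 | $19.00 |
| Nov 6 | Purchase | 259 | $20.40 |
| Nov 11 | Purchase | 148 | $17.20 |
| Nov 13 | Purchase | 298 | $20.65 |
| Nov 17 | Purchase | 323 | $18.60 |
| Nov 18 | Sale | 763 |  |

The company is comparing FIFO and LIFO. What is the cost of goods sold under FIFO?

FIFO COGS: 192 @ $19.00 + 259 @ $20.40 + 148 @ $17.20 + 164 @ $20.65 = $14,863.80
LIFO COGS: 323 @ $18.60 + 298 @ $20.65 + 142 @ $17.20 = $14,603.90

COGS = $14,863.80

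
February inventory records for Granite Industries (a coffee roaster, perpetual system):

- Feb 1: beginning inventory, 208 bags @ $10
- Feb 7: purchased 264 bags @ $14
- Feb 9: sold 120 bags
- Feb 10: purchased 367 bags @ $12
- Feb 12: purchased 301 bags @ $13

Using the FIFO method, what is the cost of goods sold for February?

COGS = $1,200

Feb 9, 120 sold [FIFO — oldest first]: 120 @ $10 = $1,200
Ending inventory: 88 @ $10 + 264 @ $14 + 367 @ $12 + 301 @ $13 = $12,893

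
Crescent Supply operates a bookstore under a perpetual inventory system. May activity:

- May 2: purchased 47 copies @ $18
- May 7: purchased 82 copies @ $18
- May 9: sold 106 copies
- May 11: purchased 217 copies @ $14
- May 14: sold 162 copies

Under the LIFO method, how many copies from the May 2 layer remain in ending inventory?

23

May 9, 106 sold [LIFO — newest first]: 82 @ $18 + 24 @ $18 = $1,908
May 14, 162 sold [LIFO — newest first]: 162 @ $14 = $2,268
Total COGS = $1,908 + $2,268 = $4,176
Ending inventory: 23 @ $18 + 55 @ $14 = $1,184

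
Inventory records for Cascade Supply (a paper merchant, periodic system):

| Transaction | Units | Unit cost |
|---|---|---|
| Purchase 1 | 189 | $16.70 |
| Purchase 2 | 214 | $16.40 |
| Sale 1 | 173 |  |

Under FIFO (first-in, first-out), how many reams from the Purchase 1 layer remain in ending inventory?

Sale 1 (173) [FIFO — oldest first]: 173 @ $16.70 = $2,889.10
Ending inventory: 16 @ $16.70 + 214 @ $16.40 = $3,776.80
Check: goods available $6,665.90 = COGS $2,889.10 + ending $3,776.80

16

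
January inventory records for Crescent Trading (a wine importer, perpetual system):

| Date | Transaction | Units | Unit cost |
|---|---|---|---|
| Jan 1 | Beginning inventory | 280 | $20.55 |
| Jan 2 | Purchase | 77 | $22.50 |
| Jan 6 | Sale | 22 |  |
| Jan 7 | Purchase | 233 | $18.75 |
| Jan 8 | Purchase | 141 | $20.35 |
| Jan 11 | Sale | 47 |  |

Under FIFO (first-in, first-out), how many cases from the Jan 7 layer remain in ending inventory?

Jan 6, 22 sold [FIFO — oldest first]: 22 @ $20.55 = $452.10
Jan 11, 47 sold [FIFO — oldest first]: 47 @ $20.55 = $965.85
Total COGS = $452.10 + $965.85 = $1,417.95
Ending inventory: 211 @ $20.55 + 77 @ $22.50 + 233 @ $18.75 + 141 @ $20.35 = $13,306.65

233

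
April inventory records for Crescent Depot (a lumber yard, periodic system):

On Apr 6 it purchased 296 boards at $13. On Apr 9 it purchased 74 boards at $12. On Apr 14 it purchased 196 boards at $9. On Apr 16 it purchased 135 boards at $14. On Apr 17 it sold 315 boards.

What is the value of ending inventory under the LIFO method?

Apr 17, 315 sold [LIFO — newest first]: 135 @ $14 + 180 @ $9 = $3,510
Ending inventory: 296 @ $13 + 74 @ $12 + 16 @ $9 = $4,880

Ending inventory = $4,880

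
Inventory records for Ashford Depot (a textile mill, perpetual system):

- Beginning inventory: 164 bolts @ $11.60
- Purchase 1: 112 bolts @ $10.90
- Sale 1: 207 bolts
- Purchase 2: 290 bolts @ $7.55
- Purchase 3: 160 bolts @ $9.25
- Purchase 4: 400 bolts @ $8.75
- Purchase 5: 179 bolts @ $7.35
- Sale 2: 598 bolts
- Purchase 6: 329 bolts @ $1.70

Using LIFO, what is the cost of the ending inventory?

Sale 1 (207) [LIFO — newest first]: 112 @ $10.90 + 95 @ $11.60 = $2,322.80
Sale 2 (598) [LIFO — newest first]: 179 @ $7.35 + 400 @ $8.75 + 19 @ $9.25 = $4,991.40
Total COGS = $2,322.80 + $4,991.40 = $7,314.20
Ending inventory: 69 @ $11.60 + 290 @ $7.55 + 141 @ $9.25 + 329 @ $1.70 = $4,853.45

Ending inventory = $4,853.45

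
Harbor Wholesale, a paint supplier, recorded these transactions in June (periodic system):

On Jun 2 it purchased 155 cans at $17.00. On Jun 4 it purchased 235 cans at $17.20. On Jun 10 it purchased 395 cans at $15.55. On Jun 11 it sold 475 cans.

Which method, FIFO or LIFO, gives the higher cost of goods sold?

FIFO COGS: 155 @ $17.00 + 235 @ $17.20 + 85 @ $15.55 = $7,998.75
LIFO COGS: 395 @ $15.55 + 80 @ $17.20 = $7,518.25

FIFO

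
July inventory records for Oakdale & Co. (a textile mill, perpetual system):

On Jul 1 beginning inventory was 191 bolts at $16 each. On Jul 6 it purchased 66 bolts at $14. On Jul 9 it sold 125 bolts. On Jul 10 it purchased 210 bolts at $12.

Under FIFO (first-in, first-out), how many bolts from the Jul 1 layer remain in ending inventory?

66

Jul 9, 125 sold [FIFO — oldest first]: 125 @ $16 = $2,000
Ending inventory: 66 @ $16 + 66 @ $14 + 210 @ $12 = $4,500
Check: goods available $6,500 = COGS $2,000 + ending $4,500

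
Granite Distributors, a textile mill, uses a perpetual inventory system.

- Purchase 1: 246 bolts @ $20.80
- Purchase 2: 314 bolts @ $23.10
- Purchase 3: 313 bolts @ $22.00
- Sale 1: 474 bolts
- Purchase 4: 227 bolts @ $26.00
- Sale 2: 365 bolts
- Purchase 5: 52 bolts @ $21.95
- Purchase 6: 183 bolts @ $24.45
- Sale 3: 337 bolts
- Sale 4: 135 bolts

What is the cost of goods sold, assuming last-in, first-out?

COGS = $30,274.75

Sale 1 (474) [LIFO — newest first]: 313 @ $22.00 + 161 @ $23.10 = $10,605.10
Sale 2 (365) [LIFO — newest first]: 227 @ $26.00 + 138 @ $23.10 = $9,089.80
Sale 3 (337) [LIFO — newest first]: 183 @ $24.45 + 52 @ $21.95 + 15 @ $23.10 + 87 @ $20.80 = $7,771.85
Sale 4 (135) [LIFO — newest first]: 135 @ $20.80 = $2,808.00
Total COGS = $10,605.10 + $9,089.80 + $7,771.85 + $2,808.00 = $30,274.75
Ending inventory: 24 @ $20.80 = $499.20
Check: goods available $30,773.95 = COGS $30,274.75 + ending $499.20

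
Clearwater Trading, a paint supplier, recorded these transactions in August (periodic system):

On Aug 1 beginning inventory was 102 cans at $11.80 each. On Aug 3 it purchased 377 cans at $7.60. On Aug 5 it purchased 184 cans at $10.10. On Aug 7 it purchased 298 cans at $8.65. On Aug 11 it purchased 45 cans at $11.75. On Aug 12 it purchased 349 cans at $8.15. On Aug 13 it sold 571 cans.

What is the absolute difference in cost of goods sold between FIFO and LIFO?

$93.85

FIFO COGS: 102 @ $11.80 + 377 @ $7.60 + 92 @ $10.10 = $4,998.00
LIFO COGS: 349 @ $8.15 + 45 @ $11.75 + 177 @ $8.65 = $4,904.15
Difference = |$4,998.00 − $4,904.15| = $93.85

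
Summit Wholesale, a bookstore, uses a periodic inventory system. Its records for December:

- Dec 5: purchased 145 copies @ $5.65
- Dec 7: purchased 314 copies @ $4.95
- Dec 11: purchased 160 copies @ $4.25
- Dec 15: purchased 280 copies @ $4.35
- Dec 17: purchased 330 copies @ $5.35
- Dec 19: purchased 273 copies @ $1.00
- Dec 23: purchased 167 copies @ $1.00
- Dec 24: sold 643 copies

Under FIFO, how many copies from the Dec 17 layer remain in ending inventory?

Dec 24, 643 sold [FIFO — oldest first]: 145 @ $5.65 + 314 @ $4.95 + 160 @ $4.25 + 24 @ $4.35 = $3,157.95
Ending inventory: 256 @ $4.35 + 330 @ $5.35 + 273 @ $1.00 + 167 @ $1.00 = $3,319.10
Check: goods available $6,477.05 = COGS $3,157.95 + ending $3,319.10

330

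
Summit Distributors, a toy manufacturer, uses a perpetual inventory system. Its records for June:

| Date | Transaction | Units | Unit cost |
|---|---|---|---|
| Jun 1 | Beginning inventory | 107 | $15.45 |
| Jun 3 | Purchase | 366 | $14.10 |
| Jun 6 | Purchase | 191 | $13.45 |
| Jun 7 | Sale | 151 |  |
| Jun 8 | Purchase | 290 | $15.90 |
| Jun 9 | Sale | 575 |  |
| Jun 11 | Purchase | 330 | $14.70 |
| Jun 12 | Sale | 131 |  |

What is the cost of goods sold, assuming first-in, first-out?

Jun 7, 151 sold [FIFO — oldest first]: 107 @ $15.45 + 44 @ $14.10 = $2,273.55
Jun 9, 575 sold [FIFO — oldest first]: 322 @ $14.10 + 191 @ $13.45 + 62 @ $15.90 = $8,094.95
Jun 12, 131 sold [FIFO — oldest first]: 131 @ $15.90 = $2,082.90
Total COGS = $2,273.55 + $8,094.95 + $2,082.90 = $12,451.40
Ending inventory: 97 @ $15.90 + 330 @ $14.70 = $6,393.30

COGS = $12,451.40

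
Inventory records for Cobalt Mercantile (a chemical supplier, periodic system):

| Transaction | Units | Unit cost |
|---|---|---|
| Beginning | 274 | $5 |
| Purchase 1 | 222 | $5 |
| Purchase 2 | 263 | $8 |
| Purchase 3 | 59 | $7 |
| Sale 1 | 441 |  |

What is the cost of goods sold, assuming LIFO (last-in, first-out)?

Sale 1 (441) [LIFO — newest first]: 59 @ $7 + 263 @ $8 + 119 @ $5 = $3,112
Ending inventory: 274 @ $5 + 103 @ $5 = $1,885
Check: goods available $4,997 = COGS $3,112 + ending $1,885

COGS = $3,112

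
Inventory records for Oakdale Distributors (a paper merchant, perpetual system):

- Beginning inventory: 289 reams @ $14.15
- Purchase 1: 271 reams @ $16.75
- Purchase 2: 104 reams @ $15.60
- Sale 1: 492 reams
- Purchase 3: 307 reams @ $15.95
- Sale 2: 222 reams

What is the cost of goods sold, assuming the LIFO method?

COGS = $11,358.10

Sale 1 (492) [LIFO — newest first]: 104 @ $15.60 + 271 @ $16.75 + 117 @ $14.15 = $7,817.20
Sale 2 (222) [LIFO — newest first]: 222 @ $15.95 = $3,540.90
Total COGS = $7,817.20 + $3,540.90 = $11,358.10
Ending inventory: 172 @ $14.15 + 85 @ $15.95 = $3,789.55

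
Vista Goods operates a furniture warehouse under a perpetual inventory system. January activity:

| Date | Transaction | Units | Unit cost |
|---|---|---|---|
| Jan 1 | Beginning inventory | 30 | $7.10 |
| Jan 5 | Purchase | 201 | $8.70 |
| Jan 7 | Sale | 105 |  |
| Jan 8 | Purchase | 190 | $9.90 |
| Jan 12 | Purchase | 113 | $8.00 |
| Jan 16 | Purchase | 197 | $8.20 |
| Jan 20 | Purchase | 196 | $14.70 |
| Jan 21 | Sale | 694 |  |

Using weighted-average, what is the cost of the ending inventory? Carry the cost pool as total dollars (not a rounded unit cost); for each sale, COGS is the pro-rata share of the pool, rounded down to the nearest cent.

After Jan 1: 30 on hand, pool $213.00 (≈ $7.1000 each)
After Jan 5: 231 on hand, pool $1,961.70 (≈ $8.4922 each)
Jan 7, sell 105: 105/231 × $1,961.70 → $891.68
After Jan 8: 316 on hand, pool $2,951.02 (≈ $9.3387 each)
After Jan 12: 429 on hand, pool $3,855.02 (≈ $8.9861 each)
After Jan 16: 626 on hand, pool $5,470.42 (≈ $8.7387 each)
After Jan 20: 822 on hand, pool $8,351.62 (≈ $10.1601 each)
Jan 21, sell 694: 694/822 × $8,351.62 → $7,051.12
Total COGS = $891.68 + $7,051.12 = $7,942.80
Ending inventory (cost pool remaining) = $1,300.50

Ending inventory = $1,300.50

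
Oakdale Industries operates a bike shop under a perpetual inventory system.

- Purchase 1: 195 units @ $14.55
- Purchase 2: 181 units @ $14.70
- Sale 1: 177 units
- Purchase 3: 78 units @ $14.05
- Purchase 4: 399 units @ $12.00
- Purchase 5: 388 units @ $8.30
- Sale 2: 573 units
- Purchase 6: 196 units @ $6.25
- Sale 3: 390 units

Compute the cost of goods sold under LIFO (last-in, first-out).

COGS = $11,595.30

Sale 1 (177) [LIFO — newest first]: 177 @ $14.70 = $2,601.90
Sale 2 (573) [LIFO — newest first]: 388 @ $8.30 + 185 @ $12.00 = $5,440.40
Sale 3 (390) [LIFO — newest first]: 196 @ $6.25 + 194 @ $12.00 = $3,553.00
Total COGS = $2,601.90 + $5,440.40 + $3,553.00 = $11,595.30
Ending inventory: 195 @ $14.55 + 4 @ $14.70 + 78 @ $14.05 + 20 @ $12.00 = $4,231.95
Check: goods available $15,827.25 = COGS $11,595.30 + ending $4,231.95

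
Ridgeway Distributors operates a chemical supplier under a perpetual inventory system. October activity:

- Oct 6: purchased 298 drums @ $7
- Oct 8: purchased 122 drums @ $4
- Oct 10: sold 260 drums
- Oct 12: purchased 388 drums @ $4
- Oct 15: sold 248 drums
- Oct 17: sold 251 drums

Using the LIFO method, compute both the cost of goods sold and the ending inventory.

Oct 10, 260 sold [LIFO — newest first]: 122 @ $4 + 138 @ $7 = $1,454
Oct 15, 248 sold [LIFO — newest first]: 248 @ $4 = $992
Oct 17, 251 sold [LIFO — newest first]: 140 @ $4 + 111 @ $7 = $1,337
Total COGS = $1,454 + $992 + $1,337 = $3,783
Ending inventory: 49 @ $7 = $343
Check: goods available $4,126 = COGS $3,783 + ending $343

COGS = $3,783; ending inventory = $343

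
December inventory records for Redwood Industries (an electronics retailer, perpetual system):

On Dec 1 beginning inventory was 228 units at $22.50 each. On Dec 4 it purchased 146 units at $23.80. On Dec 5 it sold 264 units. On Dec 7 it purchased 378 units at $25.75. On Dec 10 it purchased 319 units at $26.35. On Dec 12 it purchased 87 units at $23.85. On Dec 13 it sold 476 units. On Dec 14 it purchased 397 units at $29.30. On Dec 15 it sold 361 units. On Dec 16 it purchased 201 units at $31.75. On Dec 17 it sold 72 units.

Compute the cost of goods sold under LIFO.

COGS = $31,276.20

Dec 5, 264 sold [LIFO — newest first]: 146 @ $23.80 + 118 @ $22.50 = $6,129.80
Dec 13, 476 sold [LIFO — newest first]: 87 @ $23.85 + 319 @ $26.35 + 70 @ $25.75 = $12,283.10
Dec 15, 361 sold [LIFO — newest first]: 361 @ $29.30 = $10,577.30
Dec 17, 72 sold [LIFO — newest first]: 72 @ $31.75 = $2,286.00
Total COGS = $6,129.80 + $12,283.10 + $10,577.30 + $2,286.00 = $31,276.20
Ending inventory: 110 @ $22.50 + 308 @ $25.75 + 36 @ $29.30 + 129 @ $31.75 = $15,556.55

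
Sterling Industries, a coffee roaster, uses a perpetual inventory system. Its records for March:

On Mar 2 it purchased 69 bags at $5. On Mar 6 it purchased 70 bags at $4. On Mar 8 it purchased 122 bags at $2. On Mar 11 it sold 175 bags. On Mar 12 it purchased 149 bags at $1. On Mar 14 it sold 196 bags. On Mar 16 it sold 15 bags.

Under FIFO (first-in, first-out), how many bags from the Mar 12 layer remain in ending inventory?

24

Mar 11, 175 sold [FIFO — oldest first]: 69 @ $5 + 70 @ $4 + 36 @ $2 = $697
Mar 14, 196 sold [FIFO — oldest first]: 86 @ $2 + 110 @ $1 = $282
Mar 16, 15 sold [FIFO — oldest first]: 15 @ $1 = $15
Total COGS = $697 + $282 + $15 = $994
Ending inventory: 24 @ $1 = $24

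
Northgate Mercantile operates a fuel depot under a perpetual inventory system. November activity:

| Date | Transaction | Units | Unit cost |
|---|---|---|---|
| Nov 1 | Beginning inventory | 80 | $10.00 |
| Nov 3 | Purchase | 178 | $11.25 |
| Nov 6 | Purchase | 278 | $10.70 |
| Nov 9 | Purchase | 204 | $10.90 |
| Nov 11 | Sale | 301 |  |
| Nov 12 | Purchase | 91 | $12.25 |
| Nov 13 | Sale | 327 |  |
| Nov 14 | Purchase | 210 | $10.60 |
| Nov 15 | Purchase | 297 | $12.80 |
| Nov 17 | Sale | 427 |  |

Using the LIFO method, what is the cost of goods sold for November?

Nov 11, 301 sold [LIFO — newest first]: 204 @ $10.90 + 97 @ $10.70 = $3,261.50
Nov 13, 327 sold [LIFO — newest first]: 91 @ $12.25 + 181 @ $10.70 + 55 @ $11.25 = $3,670.20
Nov 17, 427 sold [LIFO — newest first]: 297 @ $12.80 + 130 @ $10.60 = $5,179.60
Total COGS = $3,261.50 + $3,670.20 + $5,179.60 = $12,111.30
Ending inventory: 80 @ $10.00 + 123 @ $11.25 + 80 @ $10.60 = $3,031.75
Check: goods available $15,143.05 = COGS $12,111.30 + ending $3,031.75

COGS = $12,111.30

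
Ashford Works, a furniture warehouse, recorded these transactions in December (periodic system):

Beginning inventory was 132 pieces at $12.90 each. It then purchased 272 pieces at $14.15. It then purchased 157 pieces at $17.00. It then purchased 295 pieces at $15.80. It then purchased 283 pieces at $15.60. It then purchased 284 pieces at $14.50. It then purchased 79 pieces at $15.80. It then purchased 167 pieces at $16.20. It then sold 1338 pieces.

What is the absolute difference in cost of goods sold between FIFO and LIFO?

$667.45

FIFO COGS: 132 @ $12.90 + 272 @ $14.15 + 157 @ $17.00 + 295 @ $15.80 + 283 @ $15.60 + 199 @ $14.50 = $20,181.90
LIFO COGS: 167 @ $16.20 + 79 @ $15.80 + 284 @ $14.50 + 283 @ $15.60 + 295 @ $15.80 + 157 @ $17.00 + 73 @ $14.15 = $20,849.35
Difference = |$20,181.90 − $20,849.35| = $667.45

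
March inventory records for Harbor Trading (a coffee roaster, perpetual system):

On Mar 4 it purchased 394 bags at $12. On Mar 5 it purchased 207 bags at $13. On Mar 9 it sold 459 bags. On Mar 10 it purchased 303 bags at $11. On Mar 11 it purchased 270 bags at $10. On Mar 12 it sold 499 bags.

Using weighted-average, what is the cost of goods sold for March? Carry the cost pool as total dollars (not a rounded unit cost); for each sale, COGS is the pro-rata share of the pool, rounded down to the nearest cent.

COGS = $11,099.89

After Mar 4: 394 on hand, pool $4,728.00 (≈ $12.0000 each)
After Mar 5: 601 on hand, pool $7,419.00 (≈ $12.3444 each)
Mar 9, sell 459: 459/601 × $7,419.00 → $5,666.09
After Mar 10: 445 on hand, pool $5,085.91 (≈ $11.4290 each)
After Mar 11: 715 on hand, pool $7,785.91 (≈ $10.8894 each)
Mar 12, sell 499: 499/715 × $7,785.91 → $5,433.80
Total COGS = $5,666.09 + $5,433.80 = $11,099.89
Ending inventory (cost pool remaining) = $2,352.11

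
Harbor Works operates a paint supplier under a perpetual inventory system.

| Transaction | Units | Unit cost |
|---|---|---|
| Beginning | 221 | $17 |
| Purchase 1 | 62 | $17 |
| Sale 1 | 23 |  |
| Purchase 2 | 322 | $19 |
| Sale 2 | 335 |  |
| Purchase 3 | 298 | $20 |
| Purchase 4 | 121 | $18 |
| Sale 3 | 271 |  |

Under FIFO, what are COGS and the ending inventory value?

COGS = $11,409; ending inventory = $7,658

Sale 1 (23) [FIFO — oldest first]: 23 @ $17 = $391
Sale 2 (335) [FIFO — oldest first]: 198 @ $17 + 62 @ $17 + 75 @ $19 = $5,845
Sale 3 (271) [FIFO — oldest first]: 247 @ $19 + 24 @ $20 = $5,173
Total COGS = $391 + $5,845 + $5,173 = $11,409
Ending inventory: 274 @ $20 + 121 @ $18 = $7,658
Check: goods available $19,067 = COGS $11,409 + ending $7,658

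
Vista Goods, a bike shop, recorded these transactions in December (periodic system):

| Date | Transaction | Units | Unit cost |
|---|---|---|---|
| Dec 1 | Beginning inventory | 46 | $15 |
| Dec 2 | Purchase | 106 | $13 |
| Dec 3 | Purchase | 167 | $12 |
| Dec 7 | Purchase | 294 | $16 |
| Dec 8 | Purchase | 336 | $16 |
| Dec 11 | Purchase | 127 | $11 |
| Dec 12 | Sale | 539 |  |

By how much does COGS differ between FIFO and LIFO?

$397

FIFO COGS: 46 @ $15 + 106 @ $13 + 167 @ $12 + 220 @ $16 = $7,592
LIFO COGS: 127 @ $11 + 336 @ $16 + 76 @ $16 = $7,989
Difference = |$7,592 − $7,989| = $397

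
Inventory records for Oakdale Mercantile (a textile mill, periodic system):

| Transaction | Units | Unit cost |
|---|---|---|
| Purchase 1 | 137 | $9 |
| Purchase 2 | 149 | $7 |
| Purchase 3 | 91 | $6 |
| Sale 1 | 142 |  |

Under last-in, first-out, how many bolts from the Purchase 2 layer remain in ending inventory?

98

Sale 1 (142) [LIFO — newest first]: 91 @ $6 + 51 @ $7 = $903
Ending inventory: 137 @ $9 + 98 @ $7 = $1,919
Check: goods available $2,822 = COGS $903 + ending $1,919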